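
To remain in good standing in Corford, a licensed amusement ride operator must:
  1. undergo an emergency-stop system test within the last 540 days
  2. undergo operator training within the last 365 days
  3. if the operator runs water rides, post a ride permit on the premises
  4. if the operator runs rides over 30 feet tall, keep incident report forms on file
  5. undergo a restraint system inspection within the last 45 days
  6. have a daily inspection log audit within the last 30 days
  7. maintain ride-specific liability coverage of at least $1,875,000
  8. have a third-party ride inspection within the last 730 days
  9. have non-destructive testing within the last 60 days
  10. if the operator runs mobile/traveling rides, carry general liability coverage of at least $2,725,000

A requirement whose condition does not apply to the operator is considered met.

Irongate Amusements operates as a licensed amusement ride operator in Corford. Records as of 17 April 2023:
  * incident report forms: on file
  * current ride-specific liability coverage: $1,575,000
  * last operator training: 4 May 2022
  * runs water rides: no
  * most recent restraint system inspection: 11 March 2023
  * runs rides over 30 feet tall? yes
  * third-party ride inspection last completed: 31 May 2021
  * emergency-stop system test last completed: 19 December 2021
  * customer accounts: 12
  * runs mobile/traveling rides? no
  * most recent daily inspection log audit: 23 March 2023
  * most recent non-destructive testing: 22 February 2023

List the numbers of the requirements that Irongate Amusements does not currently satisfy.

7

1. emergency-stop system test 484 days ago vs limit 540 → met
2. operator training 348 days ago vs limit 365 → met
3. condition 'runs water rides' does not hold → requirement n/a → met
4. condition 'runs rides over 30 feet tall' holds; incident report forms present → met
5. restraint system inspection 37 days ago vs limit 45 → met
6. daily inspection log audit 25 days ago vs limit 30 → met
7. ride-specific liability coverage $1,575,000 < $1,875,000 → not met
8. third-party ride inspection 686 days ago vs limit 730 → met
9. non-destructive testing 54 days ago vs limit 60 → met
10. condition 'runs mobile/traveling rides' does not hold → requirement n/a → met
Not met: 7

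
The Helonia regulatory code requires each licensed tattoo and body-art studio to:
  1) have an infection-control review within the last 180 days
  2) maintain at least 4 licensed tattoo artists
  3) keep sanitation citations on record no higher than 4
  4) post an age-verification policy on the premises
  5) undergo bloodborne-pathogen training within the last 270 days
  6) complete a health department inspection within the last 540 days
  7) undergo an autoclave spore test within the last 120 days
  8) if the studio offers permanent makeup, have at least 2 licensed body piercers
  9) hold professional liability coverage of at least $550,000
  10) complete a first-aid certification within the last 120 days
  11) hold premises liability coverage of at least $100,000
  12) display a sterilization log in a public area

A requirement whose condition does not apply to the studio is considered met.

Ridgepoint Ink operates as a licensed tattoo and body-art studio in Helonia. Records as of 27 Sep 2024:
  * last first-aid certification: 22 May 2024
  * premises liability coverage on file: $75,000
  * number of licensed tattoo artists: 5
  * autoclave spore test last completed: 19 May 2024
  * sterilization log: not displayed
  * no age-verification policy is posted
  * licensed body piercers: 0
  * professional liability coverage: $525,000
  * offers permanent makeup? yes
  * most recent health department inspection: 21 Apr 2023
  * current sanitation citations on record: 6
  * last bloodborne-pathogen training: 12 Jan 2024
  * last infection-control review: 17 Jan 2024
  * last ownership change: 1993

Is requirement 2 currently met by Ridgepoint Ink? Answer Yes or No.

2. licensed tattoo artists 5 ≥ 4 → met

Yes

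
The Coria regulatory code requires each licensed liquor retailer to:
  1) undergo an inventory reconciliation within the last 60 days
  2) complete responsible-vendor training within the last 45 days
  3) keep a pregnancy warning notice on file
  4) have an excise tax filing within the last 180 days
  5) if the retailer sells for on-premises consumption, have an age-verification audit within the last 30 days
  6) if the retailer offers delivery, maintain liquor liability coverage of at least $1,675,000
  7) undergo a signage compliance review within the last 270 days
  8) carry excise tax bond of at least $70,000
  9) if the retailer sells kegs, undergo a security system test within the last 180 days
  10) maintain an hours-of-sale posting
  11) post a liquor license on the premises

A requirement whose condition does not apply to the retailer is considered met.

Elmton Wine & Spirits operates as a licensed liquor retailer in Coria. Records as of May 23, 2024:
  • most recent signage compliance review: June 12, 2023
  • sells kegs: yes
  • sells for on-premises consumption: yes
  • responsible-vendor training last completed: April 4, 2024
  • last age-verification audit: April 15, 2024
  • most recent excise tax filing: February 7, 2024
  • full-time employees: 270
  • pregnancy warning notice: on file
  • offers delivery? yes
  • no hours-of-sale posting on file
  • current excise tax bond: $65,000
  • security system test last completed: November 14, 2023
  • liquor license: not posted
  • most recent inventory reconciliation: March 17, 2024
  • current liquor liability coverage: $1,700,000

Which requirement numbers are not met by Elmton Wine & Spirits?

1. inventory reconciliation 67 days ago vs limit 60 → not met
2. responsible-vendor training 49 days ago vs limit 45 → not met
3. pregnancy warning notice present → met
4. excise tax filing 106 days ago vs limit 180 → met
5. condition 'sells for on-premises consumption' holds; age-verification audit 38 days ago vs limit 30 → not met
6. condition 'offers delivery' holds; liquor liability coverage $1,700,000 ≥ $1,675,000 → met
7. signage compliance review 346 days ago vs limit 270 → not met
8. excise tax bond $65,000 < $70,000 → not met
9. condition 'sells kegs' holds; security system test 191 days ago vs limit 180 → not met
10. hours-of-sale posting absent → not met
11. liquor license absent → not met
Not met: 1, 2, 5, 7, 8, 9, 10, 11

1, 2, 5, 7, 8, 9, 10, 11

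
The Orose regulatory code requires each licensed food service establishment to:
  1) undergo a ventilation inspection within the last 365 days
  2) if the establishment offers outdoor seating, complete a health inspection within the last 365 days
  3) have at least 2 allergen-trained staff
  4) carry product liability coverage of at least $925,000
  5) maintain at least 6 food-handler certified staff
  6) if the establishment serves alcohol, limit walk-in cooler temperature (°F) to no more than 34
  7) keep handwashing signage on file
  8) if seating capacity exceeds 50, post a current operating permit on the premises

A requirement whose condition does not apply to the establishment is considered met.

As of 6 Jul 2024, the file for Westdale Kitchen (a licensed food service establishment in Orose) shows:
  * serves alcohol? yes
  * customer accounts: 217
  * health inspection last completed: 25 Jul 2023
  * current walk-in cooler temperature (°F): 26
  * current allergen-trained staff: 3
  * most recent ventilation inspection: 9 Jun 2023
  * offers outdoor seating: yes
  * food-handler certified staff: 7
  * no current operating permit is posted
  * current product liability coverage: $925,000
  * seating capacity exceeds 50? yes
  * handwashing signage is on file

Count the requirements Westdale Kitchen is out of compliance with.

1. ventilation inspection 393 days ago vs limit 365 → not met
2. condition 'offers outdoor seating' holds; health inspection 347 days ago vs limit 365 → met
3. allergen-trained staff 3 ≥ 2 → met
4. product liability coverage $925,000 ≥ $925,000 → met
5. food-handler certified staff 7 ≥ 6 → met
6. condition 'serves alcohol' holds; walk-in cooler temperature (°F) 26 ≤ 34 → met
7. handwashing signage present → met
8. condition 'seating capacity exceeds 50' holds; current operating permit absent → not met
Not met: 2 of 8

2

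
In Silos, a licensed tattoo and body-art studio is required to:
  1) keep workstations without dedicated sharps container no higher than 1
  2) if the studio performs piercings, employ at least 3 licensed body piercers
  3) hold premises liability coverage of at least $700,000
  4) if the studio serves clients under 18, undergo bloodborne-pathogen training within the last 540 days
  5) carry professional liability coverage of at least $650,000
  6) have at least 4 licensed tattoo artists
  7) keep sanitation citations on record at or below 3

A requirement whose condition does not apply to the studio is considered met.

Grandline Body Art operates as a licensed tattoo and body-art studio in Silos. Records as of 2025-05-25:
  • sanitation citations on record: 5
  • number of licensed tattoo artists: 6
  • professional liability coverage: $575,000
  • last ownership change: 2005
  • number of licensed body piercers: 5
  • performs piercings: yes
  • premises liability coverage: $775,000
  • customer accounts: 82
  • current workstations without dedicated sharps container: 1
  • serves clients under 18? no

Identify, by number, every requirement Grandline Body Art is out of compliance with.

5, 7

1. workstations without dedicated sharps container 1 ≤ 1 → met
2. condition 'performs piercings' holds; licensed body piercers 5 ≥ 3 → met
3. premises liability coverage $775,000 ≥ $700,000 → met
4. condition 'serves clients under 18' does not hold → requirement n/a → met
5. professional liability coverage $575,000 < $650,000 → not met
6. licensed tattoo artists 6 ≥ 4 → met
7. sanitation citations on record 5 > 3 → not met
Not met: 5, 7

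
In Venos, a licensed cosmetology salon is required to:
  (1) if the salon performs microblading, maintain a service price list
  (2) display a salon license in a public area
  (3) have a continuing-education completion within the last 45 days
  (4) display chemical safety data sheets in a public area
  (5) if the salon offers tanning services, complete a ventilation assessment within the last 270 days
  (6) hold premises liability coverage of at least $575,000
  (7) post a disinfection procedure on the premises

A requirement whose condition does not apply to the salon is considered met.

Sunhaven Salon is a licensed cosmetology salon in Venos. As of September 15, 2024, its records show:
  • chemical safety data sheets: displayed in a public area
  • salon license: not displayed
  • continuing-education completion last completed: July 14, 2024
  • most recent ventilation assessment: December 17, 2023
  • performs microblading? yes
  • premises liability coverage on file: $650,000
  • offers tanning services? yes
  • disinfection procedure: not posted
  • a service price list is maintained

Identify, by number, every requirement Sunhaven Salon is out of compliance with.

2, 3, 5, 7

1. condition 'performs microblading' holds; service price list present → met
2. salon license absent → not met
3. continuing-education completion 63 days ago vs limit 45 → not met
4. chemical safety data sheets present → met
5. condition 'offers tanning services' holds; ventilation assessment 273 days ago vs limit 270 → not met
6. premises liability coverage $650,000 ≥ $575,000 → met
7. disinfection procedure absent → not met
Not met: 2, 3, 5, 7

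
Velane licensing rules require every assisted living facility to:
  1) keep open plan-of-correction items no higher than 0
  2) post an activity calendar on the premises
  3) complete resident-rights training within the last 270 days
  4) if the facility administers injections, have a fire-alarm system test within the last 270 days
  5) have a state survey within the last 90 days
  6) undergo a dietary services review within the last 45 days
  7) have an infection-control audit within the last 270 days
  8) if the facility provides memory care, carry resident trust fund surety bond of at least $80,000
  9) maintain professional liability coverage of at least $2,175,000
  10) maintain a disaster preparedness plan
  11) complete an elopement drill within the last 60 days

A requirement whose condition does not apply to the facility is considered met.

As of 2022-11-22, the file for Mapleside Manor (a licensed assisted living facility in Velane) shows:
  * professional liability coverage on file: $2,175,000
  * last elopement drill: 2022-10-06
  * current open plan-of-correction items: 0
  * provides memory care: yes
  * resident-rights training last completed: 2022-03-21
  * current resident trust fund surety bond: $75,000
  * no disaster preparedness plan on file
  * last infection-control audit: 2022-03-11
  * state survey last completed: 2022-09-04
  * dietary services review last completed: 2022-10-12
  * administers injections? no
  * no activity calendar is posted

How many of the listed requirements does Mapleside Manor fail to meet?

3

1. open plan-of-correction items 0 ≤ 0 → met
2. activity calendar absent → not met
3. resident-rights training 246 days ago vs limit 270 → met
4. condition 'administers injections' does not hold → requirement n/a → met
5. state survey 79 days ago vs limit 90 → met
6. dietary services review 41 days ago vs limit 45 → met
7. infection-control audit 256 days ago vs limit 270 → met
8. condition 'provides memory care' holds; resident trust fund surety bond $75,000 < $80,000 → not met
9. professional liability coverage $2,175,000 ≥ $2,175,000 → met
10. disaster preparedness plan absent → not met
11. elopement drill 47 days ago vs limit 60 → met
Not met: 3 of 11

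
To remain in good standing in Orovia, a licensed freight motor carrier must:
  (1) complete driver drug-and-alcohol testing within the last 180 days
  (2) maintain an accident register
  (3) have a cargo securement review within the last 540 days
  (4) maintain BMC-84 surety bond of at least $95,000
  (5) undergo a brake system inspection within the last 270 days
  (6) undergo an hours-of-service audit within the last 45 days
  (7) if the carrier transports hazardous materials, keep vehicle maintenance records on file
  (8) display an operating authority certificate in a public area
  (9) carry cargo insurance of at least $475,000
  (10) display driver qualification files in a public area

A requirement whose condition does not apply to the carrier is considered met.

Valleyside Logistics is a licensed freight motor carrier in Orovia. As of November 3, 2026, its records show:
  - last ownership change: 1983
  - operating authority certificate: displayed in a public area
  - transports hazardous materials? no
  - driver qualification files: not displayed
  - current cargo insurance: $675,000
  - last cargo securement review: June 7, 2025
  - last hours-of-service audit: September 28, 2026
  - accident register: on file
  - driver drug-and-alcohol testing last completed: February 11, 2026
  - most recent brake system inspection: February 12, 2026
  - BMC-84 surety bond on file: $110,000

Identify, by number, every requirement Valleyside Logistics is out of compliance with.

1. driver drug-and-alcohol testing 265 days ago vs limit 180 → not met
2. accident register present → met
3. cargo securement review 514 days ago vs limit 540 → met
4. BMC-84 surety bond $110,000 ≥ $95,000 → met
5. brake system inspection 264 days ago vs limit 270 → met
6. hours-of-service audit 36 days ago vs limit 45 → met
7. condition 'transports hazardous materials' does not hold → requirement n/a → met
8. operating authority certificate present → met
9. cargo insurance $675,000 ≥ $475,000 → met
10. driver qualification files absent → not met
Not met: 1, 10

1, 10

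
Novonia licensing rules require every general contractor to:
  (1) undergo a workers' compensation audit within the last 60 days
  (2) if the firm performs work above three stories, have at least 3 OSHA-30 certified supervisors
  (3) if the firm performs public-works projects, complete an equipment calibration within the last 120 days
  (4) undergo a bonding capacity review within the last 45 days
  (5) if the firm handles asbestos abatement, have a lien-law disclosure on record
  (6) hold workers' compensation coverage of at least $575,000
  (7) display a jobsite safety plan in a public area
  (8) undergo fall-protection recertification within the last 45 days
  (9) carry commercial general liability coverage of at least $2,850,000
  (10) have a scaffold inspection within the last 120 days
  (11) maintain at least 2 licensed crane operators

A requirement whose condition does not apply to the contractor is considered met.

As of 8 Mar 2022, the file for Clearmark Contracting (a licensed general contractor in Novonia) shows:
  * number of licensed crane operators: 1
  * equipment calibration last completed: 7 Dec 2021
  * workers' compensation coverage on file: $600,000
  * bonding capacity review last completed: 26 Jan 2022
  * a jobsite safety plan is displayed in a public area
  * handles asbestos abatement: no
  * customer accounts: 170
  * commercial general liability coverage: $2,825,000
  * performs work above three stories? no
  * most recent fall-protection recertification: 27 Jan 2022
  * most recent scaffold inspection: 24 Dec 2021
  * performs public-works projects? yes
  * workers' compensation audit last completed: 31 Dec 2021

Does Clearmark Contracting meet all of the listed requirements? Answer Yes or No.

No

1. workers' compensation audit 67 days ago vs limit 60 → not met
2. condition 'performs work above three stories' does not hold → requirement n/a → met
3. condition 'performs public-works projects' holds; equipment calibration 91 days ago vs limit 120 → met
4. bonding capacity review 41 days ago vs limit 45 → met
5. condition 'handles asbestos abatement' does not hold → requirement n/a → met
6. workers' compensation coverage $600,000 ≥ $575,000 → met
7. jobsite safety plan present → met
8. fall-protection recertification 40 days ago vs limit 45 → met
9. commercial general liability coverage $2,825,000 < $2,850,000 → not met
10. scaffold inspection 74 days ago vs limit 120 → met
11. licensed crane operators 1 < 2 → not met
Not met: 1, 9, 11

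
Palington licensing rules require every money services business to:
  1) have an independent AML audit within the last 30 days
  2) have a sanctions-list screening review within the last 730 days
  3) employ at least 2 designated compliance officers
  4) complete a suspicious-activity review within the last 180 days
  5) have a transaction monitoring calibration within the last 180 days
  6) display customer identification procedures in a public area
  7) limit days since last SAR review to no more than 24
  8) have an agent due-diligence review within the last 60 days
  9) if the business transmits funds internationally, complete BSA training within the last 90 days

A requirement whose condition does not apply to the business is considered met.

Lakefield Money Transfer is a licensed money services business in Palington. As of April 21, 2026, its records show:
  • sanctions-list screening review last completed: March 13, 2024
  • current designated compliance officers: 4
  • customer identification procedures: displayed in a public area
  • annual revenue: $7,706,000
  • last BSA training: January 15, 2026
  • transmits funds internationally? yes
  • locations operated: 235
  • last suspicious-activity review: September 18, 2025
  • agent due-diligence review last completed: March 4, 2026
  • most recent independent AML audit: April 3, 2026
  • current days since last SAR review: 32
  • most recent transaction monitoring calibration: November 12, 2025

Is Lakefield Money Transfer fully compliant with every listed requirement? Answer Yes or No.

1. independent AML audit 18 days ago vs limit 30 → met
2. sanctions-list screening review 769 days ago vs limit 730 → not met
3. designated compliance officers 4 ≥ 2 → met
4. suspicious-activity review 215 days ago vs limit 180 → not met
5. transaction monitoring calibration 160 days ago vs limit 180 → met
6. customer identification procedures present → met
7. days since last SAR review 32 > 24 → not met
8. agent due-diligence review 48 days ago vs limit 60 → met
9. condition 'transmits funds internationally' holds; BSA training 96 days ago vs limit 90 → not met
Not met: 2, 4, 7, 9

No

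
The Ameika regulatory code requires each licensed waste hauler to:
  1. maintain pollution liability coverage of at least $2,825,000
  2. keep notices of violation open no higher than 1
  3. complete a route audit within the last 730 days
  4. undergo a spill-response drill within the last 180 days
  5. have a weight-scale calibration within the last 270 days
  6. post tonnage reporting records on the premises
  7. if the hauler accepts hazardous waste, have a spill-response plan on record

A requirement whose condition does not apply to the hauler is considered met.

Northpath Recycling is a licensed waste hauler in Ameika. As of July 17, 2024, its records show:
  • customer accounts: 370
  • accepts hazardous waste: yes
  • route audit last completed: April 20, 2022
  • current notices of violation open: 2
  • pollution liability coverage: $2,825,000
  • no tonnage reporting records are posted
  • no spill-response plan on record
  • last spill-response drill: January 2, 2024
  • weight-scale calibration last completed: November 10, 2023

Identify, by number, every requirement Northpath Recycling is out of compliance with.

2, 3, 4, 6, 7

1. pollution liability coverage $2,825,000 ≥ $2,825,000 → met
2. notices of violation open 2 > 1 → not met
3. route audit 819 days ago vs limit 730 → not met
4. spill-response drill 197 days ago vs limit 180 → not met
5. weight-scale calibration 250 days ago vs limit 270 → met
6. tonnage reporting records absent → not met
7. condition 'accepts hazardous waste' holds; spill-response plan absent → not met
Not met: 2, 3, 4, 6, 7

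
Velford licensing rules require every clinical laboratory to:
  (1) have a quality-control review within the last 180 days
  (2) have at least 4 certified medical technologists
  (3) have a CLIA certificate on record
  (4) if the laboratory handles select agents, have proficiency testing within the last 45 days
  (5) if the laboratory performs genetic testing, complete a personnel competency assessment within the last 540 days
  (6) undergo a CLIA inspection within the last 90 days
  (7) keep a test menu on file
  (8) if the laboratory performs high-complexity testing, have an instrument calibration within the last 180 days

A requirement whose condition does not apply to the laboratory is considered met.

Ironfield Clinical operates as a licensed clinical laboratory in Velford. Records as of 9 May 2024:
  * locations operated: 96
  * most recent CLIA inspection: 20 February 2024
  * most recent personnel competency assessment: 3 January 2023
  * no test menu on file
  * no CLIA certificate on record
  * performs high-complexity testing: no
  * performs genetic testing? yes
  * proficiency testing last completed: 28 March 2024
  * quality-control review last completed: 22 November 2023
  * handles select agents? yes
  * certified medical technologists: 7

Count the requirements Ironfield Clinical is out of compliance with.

1. quality-control review 169 days ago vs limit 180 → met
2. certified medical technologists 7 ≥ 4 → met
3. CLIA certificate absent → not met
4. condition 'handles select agents' holds; proficiency testing 42 days ago vs limit 45 → met
5. condition 'performs genetic testing' holds; personnel competency assessment 492 days ago vs limit 540 → met
6. CLIA inspection 79 days ago vs limit 90 → met
7. test menu absent → not met
8. condition 'performs high-complexity testing' does not hold → requirement n/a → met
Not met: 2 of 8

2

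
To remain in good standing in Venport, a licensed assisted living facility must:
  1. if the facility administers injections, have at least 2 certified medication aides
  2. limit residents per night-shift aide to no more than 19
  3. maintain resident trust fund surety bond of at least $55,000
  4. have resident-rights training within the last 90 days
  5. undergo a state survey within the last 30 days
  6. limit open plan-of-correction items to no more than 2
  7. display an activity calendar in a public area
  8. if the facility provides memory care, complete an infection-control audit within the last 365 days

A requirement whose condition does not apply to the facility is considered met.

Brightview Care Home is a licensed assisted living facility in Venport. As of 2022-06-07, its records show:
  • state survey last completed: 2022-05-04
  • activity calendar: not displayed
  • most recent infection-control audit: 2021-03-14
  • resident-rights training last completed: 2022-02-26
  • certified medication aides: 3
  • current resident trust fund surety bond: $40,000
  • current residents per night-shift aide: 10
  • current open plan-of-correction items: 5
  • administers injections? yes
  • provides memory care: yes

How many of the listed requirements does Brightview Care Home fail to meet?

6

1. condition 'administers injections' holds; certified medication aides 3 ≥ 2 → met
2. residents per night-shift aide 10 ≤ 19 → met
3. resident trust fund surety bond $40,000 < $55,000 → not met
4. resident-rights training 101 days ago vs limit 90 → not met
5. state survey 34 days ago vs limit 30 → not met
6. open plan-of-correction items 5 > 2 → not met
7. activity calendar absent → not met
8. condition 'provides memory care' holds; infection-control audit 450 days ago vs limit 365 → not met
Not met: 6 of 8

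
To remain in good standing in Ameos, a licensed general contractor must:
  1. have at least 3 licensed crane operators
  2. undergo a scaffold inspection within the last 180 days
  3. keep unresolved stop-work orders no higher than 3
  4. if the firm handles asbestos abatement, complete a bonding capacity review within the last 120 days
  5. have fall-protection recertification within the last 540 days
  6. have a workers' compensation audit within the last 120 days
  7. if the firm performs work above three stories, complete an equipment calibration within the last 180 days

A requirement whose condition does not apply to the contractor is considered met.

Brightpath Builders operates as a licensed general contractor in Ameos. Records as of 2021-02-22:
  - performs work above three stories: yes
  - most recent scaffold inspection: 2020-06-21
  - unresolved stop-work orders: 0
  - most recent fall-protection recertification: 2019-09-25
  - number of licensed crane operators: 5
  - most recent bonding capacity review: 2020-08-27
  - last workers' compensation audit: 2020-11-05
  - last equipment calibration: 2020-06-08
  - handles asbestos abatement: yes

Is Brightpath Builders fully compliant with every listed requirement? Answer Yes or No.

No

1. licensed crane operators 5 ≥ 3 → met
2. scaffold inspection 246 days ago vs limit 180 → not met
3. unresolved stop-work orders 0 ≤ 3 → met
4. condition 'handles asbestos abatement' holds; bonding capacity review 179 days ago vs limit 120 → not met
5. fall-protection recertification 516 days ago vs limit 540 → met
6. workers' compensation audit 109 days ago vs limit 120 → met
7. condition 'performs work above three stories' holds; equipment calibration 259 days ago vs limit 180 → not met
Not met: 2, 4, 7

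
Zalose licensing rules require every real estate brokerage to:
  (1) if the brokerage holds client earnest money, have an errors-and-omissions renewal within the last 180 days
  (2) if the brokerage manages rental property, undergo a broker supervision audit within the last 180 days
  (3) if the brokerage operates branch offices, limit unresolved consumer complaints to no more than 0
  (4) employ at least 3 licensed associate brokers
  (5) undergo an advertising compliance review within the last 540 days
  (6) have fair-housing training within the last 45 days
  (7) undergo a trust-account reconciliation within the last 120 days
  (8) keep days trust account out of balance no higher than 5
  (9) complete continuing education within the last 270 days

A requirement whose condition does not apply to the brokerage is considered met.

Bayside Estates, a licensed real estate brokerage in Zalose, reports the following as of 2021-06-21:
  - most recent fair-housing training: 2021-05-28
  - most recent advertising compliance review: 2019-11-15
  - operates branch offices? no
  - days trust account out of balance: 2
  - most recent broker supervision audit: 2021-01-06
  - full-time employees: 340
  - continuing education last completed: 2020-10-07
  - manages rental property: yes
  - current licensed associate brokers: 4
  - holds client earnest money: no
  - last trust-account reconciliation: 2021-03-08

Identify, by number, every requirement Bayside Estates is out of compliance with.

1. condition 'holds client earnest money' does not hold → requirement n/a → met
2. condition 'manages rental property' holds; broker supervision audit 166 days ago vs limit 180 → met
3. condition 'operates branch offices' does not hold → requirement n/a → met
4. licensed associate brokers 4 ≥ 3 → met
5. advertising compliance review 584 days ago vs limit 540 → not met
6. fair-housing training 24 days ago vs limit 45 → met
7. trust-account reconciliation 105 days ago vs limit 120 → met
8. days trust account out of balance 2 ≤ 5 → met
9. continuing education 257 days ago vs limit 270 → met
Not met: 5

5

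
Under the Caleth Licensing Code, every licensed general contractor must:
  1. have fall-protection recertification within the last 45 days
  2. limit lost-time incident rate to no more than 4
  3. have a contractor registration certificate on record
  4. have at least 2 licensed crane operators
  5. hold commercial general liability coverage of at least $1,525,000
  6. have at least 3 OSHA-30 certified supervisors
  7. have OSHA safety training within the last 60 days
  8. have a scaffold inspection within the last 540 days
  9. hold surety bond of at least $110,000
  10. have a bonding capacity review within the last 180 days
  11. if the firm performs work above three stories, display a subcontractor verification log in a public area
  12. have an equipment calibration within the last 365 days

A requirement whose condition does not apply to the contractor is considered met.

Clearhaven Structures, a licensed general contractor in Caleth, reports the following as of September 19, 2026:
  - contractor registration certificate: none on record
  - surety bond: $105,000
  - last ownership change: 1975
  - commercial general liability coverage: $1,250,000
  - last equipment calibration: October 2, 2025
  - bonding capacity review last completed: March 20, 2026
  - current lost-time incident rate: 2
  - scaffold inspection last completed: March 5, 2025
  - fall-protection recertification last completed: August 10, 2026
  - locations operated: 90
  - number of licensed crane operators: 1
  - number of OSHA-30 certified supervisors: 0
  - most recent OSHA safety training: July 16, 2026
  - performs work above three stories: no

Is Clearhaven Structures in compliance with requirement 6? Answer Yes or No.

No

6. OSHA-30 certified supervisors 0 < 3 → not met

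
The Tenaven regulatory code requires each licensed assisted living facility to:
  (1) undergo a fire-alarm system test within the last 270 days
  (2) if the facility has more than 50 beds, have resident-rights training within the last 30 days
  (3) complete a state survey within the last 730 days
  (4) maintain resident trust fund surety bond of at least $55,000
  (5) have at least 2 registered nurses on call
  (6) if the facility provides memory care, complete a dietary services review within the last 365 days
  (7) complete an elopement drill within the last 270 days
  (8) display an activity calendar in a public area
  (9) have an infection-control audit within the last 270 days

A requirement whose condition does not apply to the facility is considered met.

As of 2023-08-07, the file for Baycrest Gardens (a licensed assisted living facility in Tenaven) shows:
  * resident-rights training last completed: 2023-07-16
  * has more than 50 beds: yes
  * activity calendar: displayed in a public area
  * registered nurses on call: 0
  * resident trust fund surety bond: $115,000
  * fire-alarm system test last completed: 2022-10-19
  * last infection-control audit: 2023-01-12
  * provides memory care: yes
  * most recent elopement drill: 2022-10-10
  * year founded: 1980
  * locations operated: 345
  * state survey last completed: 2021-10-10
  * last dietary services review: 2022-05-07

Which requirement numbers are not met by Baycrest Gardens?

1. fire-alarm system test 292 days ago vs limit 270 → not met
2. condition 'has more than 50 beds' holds; resident-rights training 22 days ago vs limit 30 → met
3. state survey 666 days ago vs limit 730 → met
4. resident trust fund surety bond $115,000 ≥ $55,000 → met
5. registered nurses on call 0 < 2 → not met
6. condition 'provides memory care' holds; dietary services review 457 days ago vs limit 365 → not met
7. elopement drill 301 days ago vs limit 270 → not met
8. activity calendar present → met
9. infection-control audit 207 days ago vs limit 270 → met
Not met: 1, 5, 6, 7

1, 5, 6, 7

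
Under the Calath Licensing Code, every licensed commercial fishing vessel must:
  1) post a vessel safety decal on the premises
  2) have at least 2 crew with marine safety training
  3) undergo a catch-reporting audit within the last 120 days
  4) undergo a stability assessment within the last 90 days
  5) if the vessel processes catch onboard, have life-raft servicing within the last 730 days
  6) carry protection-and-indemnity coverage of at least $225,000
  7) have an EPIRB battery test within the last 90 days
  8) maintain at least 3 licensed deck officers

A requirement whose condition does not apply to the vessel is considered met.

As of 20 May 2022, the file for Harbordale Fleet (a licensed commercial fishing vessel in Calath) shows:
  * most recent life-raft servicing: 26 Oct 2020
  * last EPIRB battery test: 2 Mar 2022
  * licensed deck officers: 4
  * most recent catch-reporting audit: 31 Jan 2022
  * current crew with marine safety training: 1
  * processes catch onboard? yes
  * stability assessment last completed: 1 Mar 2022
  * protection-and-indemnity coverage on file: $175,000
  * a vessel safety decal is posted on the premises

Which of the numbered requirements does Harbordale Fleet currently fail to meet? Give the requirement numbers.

2, 6

1. vessel safety decal present → met
2. crew with marine safety training 1 < 2 → not met
3. catch-reporting audit 109 days ago vs limit 120 → met
4. stability assessment 80 days ago vs limit 90 → met
5. condition 'processes catch onboard' holds; life-raft servicing 571 days ago vs limit 730 → met
6. protection-and-indemnity coverage $175,000 < $225,000 → not met
7. EPIRB battery test 79 days ago vs limit 90 → met
8. licensed deck officers 4 ≥ 3 → met
Not met: 2, 6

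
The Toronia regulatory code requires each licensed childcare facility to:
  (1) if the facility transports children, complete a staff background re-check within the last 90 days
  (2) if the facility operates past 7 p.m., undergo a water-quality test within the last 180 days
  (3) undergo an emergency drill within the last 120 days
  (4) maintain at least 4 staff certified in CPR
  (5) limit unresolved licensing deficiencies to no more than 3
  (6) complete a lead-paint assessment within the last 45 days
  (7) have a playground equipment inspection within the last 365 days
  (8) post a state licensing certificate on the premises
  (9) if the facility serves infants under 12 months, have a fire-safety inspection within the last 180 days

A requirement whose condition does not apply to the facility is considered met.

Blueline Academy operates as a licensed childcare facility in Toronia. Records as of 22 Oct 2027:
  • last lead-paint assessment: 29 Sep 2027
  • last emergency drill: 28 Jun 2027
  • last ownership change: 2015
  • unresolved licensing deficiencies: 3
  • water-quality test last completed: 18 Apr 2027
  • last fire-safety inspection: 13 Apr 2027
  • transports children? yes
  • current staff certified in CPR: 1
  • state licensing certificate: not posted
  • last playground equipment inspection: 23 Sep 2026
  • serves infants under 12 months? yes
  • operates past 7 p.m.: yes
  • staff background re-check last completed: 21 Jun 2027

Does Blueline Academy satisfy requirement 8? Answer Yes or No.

No

8. state licensing certificate absent → not met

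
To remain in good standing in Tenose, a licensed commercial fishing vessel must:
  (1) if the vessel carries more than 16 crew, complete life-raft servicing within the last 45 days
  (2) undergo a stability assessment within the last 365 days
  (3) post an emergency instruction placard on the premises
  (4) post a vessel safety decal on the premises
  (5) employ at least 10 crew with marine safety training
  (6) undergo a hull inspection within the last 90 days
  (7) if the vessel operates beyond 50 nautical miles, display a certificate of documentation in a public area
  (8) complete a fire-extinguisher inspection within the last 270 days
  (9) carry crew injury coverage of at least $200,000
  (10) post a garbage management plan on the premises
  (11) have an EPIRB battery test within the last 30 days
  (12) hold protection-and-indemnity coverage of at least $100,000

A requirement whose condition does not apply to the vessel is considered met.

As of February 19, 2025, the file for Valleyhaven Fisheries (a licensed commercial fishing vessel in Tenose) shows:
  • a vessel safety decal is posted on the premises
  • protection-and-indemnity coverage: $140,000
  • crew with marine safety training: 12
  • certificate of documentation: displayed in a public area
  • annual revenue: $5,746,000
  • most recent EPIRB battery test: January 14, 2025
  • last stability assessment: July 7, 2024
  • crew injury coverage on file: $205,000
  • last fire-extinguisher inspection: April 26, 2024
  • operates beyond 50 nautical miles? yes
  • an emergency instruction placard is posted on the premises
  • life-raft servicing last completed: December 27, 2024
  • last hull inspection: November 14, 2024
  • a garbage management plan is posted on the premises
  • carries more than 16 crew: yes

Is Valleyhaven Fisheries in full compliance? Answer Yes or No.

No

1. condition 'carries more than 16 crew' holds; life-raft servicing 54 days ago vs limit 45 → not met
2. stability assessment 227 days ago vs limit 365 → met
3. emergency instruction placard present → met
4. vessel safety decal present → met
5. crew with marine safety training 12 ≥ 10 → met
6. hull inspection 97 days ago vs limit 90 → not met
7. condition 'operates beyond 50 nautical miles' holds; certificate of documentation present → met
8. fire-extinguisher inspection 299 days ago vs limit 270 → not met
9. crew injury coverage $205,000 ≥ $200,000 → met
10. garbage management plan present → met
11. EPIRB battery test 36 days ago vs limit 30 → not met
12. protection-and-indemnity coverage $140,000 ≥ $100,000 → met
Not met: 1, 6, 8, 11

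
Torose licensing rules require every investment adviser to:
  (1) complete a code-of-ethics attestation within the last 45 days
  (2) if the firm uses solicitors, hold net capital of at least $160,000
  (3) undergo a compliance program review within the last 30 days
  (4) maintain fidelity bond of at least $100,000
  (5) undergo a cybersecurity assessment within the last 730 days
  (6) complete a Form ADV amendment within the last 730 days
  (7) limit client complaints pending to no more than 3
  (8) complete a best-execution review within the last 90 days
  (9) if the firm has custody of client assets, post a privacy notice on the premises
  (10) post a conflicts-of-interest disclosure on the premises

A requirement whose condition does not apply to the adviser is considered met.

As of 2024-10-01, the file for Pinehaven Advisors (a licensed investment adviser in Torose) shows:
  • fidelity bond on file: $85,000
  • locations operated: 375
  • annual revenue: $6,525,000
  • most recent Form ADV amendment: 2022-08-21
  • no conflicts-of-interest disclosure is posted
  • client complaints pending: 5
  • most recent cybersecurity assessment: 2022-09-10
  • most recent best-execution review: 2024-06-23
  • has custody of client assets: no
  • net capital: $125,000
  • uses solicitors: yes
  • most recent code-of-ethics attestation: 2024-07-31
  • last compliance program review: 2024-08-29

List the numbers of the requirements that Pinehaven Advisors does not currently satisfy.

1, 2, 3, 4, 5, 6, 7, 8, 10

1. code-of-ethics attestation 62 days ago vs limit 45 → not met
2. condition 'uses solicitors' holds; net capital $125,000 < $160,000 → not met
3. compliance program review 33 days ago vs limit 30 → not met
4. fidelity bond $85,000 < $100,000 → not met
5. cybersecurity assessment 752 days ago vs limit 730 → not met
6. Form ADV amendment 772 days ago vs limit 730 → not met
7. client complaints pending 5 > 3 → not met
8. best-execution review 100 days ago vs limit 90 → not met
9. condition 'has custody of client assets' does not hold → requirement n/a → met
10. conflicts-of-interest disclosure absent → not met
Not met: 1, 2, 3, 4, 5, 6, 7, 8, 10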